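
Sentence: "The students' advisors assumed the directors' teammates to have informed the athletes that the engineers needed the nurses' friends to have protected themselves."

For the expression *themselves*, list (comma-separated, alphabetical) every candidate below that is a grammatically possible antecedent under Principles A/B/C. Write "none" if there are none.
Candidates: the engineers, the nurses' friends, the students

*themselves* is a reflexive; Principle A requires it to be bound within its binding domain — the clause headed by 'protected'.
— the engineers: subject of the clause headed by 'needed'; c-commands the reflexive but lies outside its binding domain — cannot bind it (Principle A).
— the nurses' friends: subject of the clause headed by 'protected'; c-commands the reflexive within its binding domain — allowed (Principle A).
— the students: possessor inside the subject DP of the matrix clause; does not c-command the reflexive — cannot bind it (Principle A).

the nurses' friends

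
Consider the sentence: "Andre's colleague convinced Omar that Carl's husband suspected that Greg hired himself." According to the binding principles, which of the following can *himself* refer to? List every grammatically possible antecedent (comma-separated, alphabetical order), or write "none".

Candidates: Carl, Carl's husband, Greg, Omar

*himself* is a reflexive; Principle A requires it to be bound within its binding domain — the clause headed by 'hired'.
— Carl: possessor inside the subject DP of the clause headed by 'suspected'; does not c-command the reflexive — cannot bind it (Principle A).
— Carl's husband: subject of the clause headed by 'suspected'; c-commands the reflexive but lies outside its binding domain — cannot bind it (Principle A).
— Greg: subject of the clause headed by 'hired'; c-commands the reflexive within its binding domain — allowed (Principle A).
— Omar: object of the matrix clause; c-commands the reflexive but lies outside its binding domain — cannot bind it (Principle A).

Greg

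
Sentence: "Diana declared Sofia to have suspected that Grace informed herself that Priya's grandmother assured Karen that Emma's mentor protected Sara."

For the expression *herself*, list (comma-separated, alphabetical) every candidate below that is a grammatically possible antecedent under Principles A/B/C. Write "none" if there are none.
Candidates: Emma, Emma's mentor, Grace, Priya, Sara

Grace

*herself* is a reflexive; Principle A requires it to be bound within its binding domain — the clause headed by 'informed'.
— Emma: possessor inside the subject DP of the clause headed by 'protected'; does not c-command the reflexive — cannot bind it (Principle A).
— Emma's mentor: subject of the clause headed by 'protected'; does not c-command the reflexive — cannot bind it (Principle A).
— Grace: subject of the clause headed by 'informed'; c-commands the reflexive within its binding domain — allowed (Principle A).
— Priya: possessor inside the subject DP of the clause headed by 'assured'; does not c-command the reflexive — cannot bind it (Principle A).
— Sara: object of the clause headed by 'protected'; does not c-command the reflexive — cannot bind it (Principle A).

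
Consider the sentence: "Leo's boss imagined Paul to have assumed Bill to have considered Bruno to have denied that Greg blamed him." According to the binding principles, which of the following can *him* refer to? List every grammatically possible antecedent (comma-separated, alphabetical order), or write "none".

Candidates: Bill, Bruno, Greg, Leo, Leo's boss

Bill, Bruno, Leo, Leo's boss

*him* is a pronoun; Principle B requires it to be free in its binding domain — the clause headed by 'blamed'.
— Bill: subject of the clause headed by 'considered'; c-commands the pronoun but lies outside its binding domain — allowed.
— Bruno: subject of the clause headed by 'denied'; c-commands the pronoun but lies outside its binding domain — allowed.
— Greg: subject of the clause headed by 'blamed'; c-commands the pronoun within its binding domain — blocked (Principle B).
— Leo: possessor inside the subject DP of the matrix clause; does not c-command the pronoun — Principle B does not apply; allowed.
— Leo's boss: subject of the matrix clause; c-commands the pronoun but lies outside its binding domain — allowed.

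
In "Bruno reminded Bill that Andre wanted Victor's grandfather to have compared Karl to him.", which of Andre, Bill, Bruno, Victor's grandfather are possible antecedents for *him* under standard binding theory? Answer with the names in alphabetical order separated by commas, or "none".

Andre, Bill, Bruno

*him* is a pronoun; Principle B requires it to be free in its binding domain — the clause headed by 'compared'.
— Andre: subject of the clause headed by 'wanted'; c-commands the pronoun but lies outside its binding domain — allowed.
— Bill: object of the matrix clause; c-commands the pronoun but lies outside its binding domain — allowed.
— Bruno: subject of the matrix clause; c-commands the pronoun but lies outside its binding domain — allowed.
— Victor's grandfather: subject of the clause headed by 'compared'; c-commands the pronoun within its binding domain — blocked (Principle B).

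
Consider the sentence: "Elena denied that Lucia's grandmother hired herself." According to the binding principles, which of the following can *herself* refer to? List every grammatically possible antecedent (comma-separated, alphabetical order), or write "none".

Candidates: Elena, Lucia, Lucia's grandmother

*herself* is a reflexive; Principle A requires it to be bound within its binding domain — the clause headed by 'hired'.
— Elena: subject of the matrix clause; c-commands the reflexive but lies outside its binding domain — cannot bind it (Principle A).
— Lucia: possessor inside the subject DP of the clause headed by 'hired'; does not c-command the reflexive — cannot bind it (Principle A).
— Lucia's grandmother: subject of the clause headed by 'hired'; c-commands the reflexive within its binding domain — allowed (Principle A).

Lucia's grandmother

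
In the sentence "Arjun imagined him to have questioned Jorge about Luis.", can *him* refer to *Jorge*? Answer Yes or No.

*him* is a pronoun; Principle B requires it to be free in its binding domain — the matrix clause.
— Jorge: object of the clause headed by 'questioned'; is c-commanded by the pronoun; coreference would bind this R-expression — blocked (Principle C).

No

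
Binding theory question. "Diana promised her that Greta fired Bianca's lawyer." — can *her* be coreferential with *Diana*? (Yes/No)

*her* is a pronoun; Principle B requires it to be free in its binding domain — the matrix clause.
— Diana: subject of the matrix clause; c-commands the pronoun within its binding domain — blocked (Principle B).

No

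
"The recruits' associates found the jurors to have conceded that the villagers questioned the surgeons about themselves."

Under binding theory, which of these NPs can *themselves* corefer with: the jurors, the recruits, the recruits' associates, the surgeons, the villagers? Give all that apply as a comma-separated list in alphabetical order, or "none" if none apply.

the surgeons, the villagers

*themselves* is a reflexive; Principle A requires it to be bound within its binding domain — the clause headed by 'questioned'.
— the jurors: subject of the clause headed by 'conceded'; c-commands the reflexive but lies outside its binding domain — cannot bind it (Principle A).
— the recruits: possessor inside the subject DP of the matrix clause; does not c-command the reflexive — cannot bind it (Principle A).
— the recruits' associates: subject of the matrix clause; c-commands the reflexive but lies outside its binding domain — cannot bind it (Principle A).
— the surgeons: object of the clause headed by 'questioned'; c-commands the reflexive within its binding domain — allowed (Principle A).
— the villagers: subject of the clause headed by 'questioned'; c-commands the reflexive within its binding domain — allowed (Principle A).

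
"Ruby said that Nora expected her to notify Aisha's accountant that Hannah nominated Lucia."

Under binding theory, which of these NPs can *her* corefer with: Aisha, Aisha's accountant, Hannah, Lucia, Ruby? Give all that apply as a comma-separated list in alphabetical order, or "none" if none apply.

*her* is a pronoun; Principle B requires it to be free in its binding domain — the clause headed by 'expected'.
— Aisha: possessor inside the object DP of the clause headed by 'notify'; is c-commanded by the pronoun; coreference would bind this R-expression — blocked (Principle C).
— Aisha's accountant: object of the clause headed by 'notify'; is c-commanded by the pronoun; coreference would bind this R-expression — blocked (Principle C).
— Hannah: subject of the clause headed by 'nominated'; is c-commanded by the pronoun; coreference would bind this R-expression — blocked (Principle C).
— Lucia: object of the clause headed by 'nominated'; is c-commanded by the pronoun; coreference would bind this R-expression — blocked (Principle C).
— Ruby: subject of the matrix clause; c-commands the pronoun but lies outside its binding domain — allowed.

Ruby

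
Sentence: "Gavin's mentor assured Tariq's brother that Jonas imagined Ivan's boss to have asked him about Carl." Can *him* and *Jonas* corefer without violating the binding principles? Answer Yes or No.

*Jonas* is an R-expression; Principle C requires it to be free (not bound by any c-commanding expression).
— him: object of the clause headed by 'asked'; the pronoun does not c-command the R-expression — coreference allowed.

Yes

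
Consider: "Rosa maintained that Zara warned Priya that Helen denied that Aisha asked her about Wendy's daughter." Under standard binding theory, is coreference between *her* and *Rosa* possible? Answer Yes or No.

Yes

*Rosa* is an R-expression; Principle C requires it to be free (not bound by any c-commanding expression).
— her: object of the clause headed by 'asked'; the pronoun does not c-command the R-expression — coreference allowed.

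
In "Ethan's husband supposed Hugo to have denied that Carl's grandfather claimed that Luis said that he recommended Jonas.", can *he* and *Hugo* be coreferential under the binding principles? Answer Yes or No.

*Hugo* is an R-expression; Principle C requires it to be free (not bound by any c-commanding expression).
— he: subject of the clause headed by 'recommended'; the pronoun does not c-command the R-expression — coreference allowed.

Yes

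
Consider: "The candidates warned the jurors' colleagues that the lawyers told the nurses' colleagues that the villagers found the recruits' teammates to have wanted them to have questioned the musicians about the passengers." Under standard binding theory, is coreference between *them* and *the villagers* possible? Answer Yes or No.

*the villagers* is an R-expression; Principle C requires it to be free (not bound by any c-commanding expression).
— them: subject of the clause headed by 'questioned'; the pronoun does not c-command the R-expression — coreference allowed.

Yes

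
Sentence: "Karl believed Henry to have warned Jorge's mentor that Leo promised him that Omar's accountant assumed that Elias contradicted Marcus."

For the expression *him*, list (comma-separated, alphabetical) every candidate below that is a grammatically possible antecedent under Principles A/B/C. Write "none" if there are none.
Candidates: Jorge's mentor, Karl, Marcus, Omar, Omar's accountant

*him* is a pronoun; Principle B requires it to be free in its binding domain — the clause headed by 'promised'.
— Jorge's mentor: object of the clause headed by 'warned'; c-commands the pronoun but lies outside its binding domain — allowed.
— Karl: subject of the matrix clause; c-commands the pronoun but lies outside its binding domain — allowed.
— Marcus: object of the clause headed by 'contradicted'; is c-commanded by the pronoun; coreference would bind this R-expression — blocked (Principle C).
— Omar: possessor inside the subject DP of the clause headed by 'assumed'; is c-commanded by the pronoun; coreference would bind this R-expression — blocked (Principle C).
— Omar's accountant: subject of the clause headed by 'assumed'; is c-commanded by the pronoun; coreference would bind this R-expression — blocked (Principle C).

Jorge's mentor, Karl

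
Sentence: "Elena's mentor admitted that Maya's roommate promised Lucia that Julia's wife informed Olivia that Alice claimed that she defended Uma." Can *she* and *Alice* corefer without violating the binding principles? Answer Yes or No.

*Alice* is an R-expression; Principle C requires it to be free (not bound by any c-commanding expression).
— she: subject of the clause headed by 'defended'; the pronoun does not c-command the R-expression — coreference allowed.

Yes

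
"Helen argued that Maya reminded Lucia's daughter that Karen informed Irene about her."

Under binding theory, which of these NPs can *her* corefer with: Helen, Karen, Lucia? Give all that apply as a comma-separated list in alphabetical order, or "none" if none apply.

*her* is a pronoun; Principle B requires it to be free in its binding domain — the clause headed by 'informed'.
— Helen: subject of the matrix clause; c-commands the pronoun but lies outside its binding domain — allowed.
— Karen: subject of the clause headed by 'informed'; c-commands the pronoun within its binding domain — blocked (Principle B).
— Lucia: possessor inside the object DP of the clause headed by 'reminded'; does not c-command the pronoun — Principle B does not apply; allowed.

Helen, Lucia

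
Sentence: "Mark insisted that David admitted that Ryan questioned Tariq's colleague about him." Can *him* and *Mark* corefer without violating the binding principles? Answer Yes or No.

*Mark* is an R-expression; Principle C requires it to be free (not bound by any c-commanding expression).
— him: second object of the clause headed by 'questioned'; the pronoun does not c-command the R-expression — coreference allowed.

Yes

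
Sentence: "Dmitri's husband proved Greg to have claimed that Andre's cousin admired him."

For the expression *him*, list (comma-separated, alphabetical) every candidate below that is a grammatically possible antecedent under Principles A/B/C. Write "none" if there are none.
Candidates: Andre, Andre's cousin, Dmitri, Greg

*him* is a pronoun; Principle B requires it to be free in its binding domain — the clause headed by 'admired'.
— Andre: possessor inside the subject DP of the clause headed by 'admired'; does not c-command the pronoun — Principle B does not apply; allowed.
— Andre's cousin: subject of the clause headed by 'admired'; c-commands the pronoun within its binding domain — blocked (Principle B).
— Dmitri: possessor inside the subject DP of the matrix clause; does not c-command the pronoun — Principle B does not apply; allowed.
— Greg: subject of the clause headed by 'claimed'; c-commands the pronoun but lies outside its binding domain — allowed.

Andre, Dmitri, Greg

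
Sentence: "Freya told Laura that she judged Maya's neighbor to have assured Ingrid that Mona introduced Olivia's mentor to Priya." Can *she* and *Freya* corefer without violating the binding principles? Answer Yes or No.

Yes

*Freya* is an R-expression; Principle C requires it to be free (not bound by any c-commanding expression).
— she: subject of the clause headed by 'judged'; the pronoun does not c-command the R-expression — coreference allowed.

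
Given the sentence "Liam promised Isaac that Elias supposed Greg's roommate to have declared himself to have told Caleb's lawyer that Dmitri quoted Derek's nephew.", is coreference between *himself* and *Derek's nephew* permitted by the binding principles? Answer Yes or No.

*himself* is a reflexive; Principle A requires it to be bound within its binding domain — the clause headed by 'declared'.
— Derek's nephew: object of the clause headed by 'quoted'; does not c-command the reflexive — cannot bind it (Principle A).

No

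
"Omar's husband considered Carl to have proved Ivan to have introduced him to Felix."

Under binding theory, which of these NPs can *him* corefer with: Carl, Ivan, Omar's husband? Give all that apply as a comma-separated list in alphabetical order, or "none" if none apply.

Carl, Omar's husband

*him* is a pronoun; Principle B requires it to be free in its binding domain — the clause headed by 'introduced'.
— Carl: subject of the clause headed by 'proved'; c-commands the pronoun but lies outside its binding domain — allowed.
— Ivan: subject of the clause headed by 'introduced'; c-commands the pronoun within its binding domain — blocked (Principle B).
— Omar's husband: subject of the matrix clause; c-commands the pronoun but lies outside its binding domain — allowed.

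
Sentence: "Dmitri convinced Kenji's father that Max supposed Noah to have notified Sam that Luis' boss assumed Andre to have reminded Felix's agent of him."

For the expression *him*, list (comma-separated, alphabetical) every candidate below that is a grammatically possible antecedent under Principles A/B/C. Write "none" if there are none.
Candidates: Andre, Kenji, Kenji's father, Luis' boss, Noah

*him* is a pronoun; Principle B requires it to be free in its binding domain — the clause headed by 'reminded'.
— Andre: subject of the clause headed by 'reminded'; c-commands the pronoun within its binding domain — blocked (Principle B).
— Kenji: possessor inside the object DP of the matrix clause; does not c-command the pronoun — Principle B does not apply; allowed.
— Kenji's father: object of the matrix clause; c-commands the pronoun but lies outside its binding domain — allowed.
— Luis' boss: subject of the clause headed by 'assumed'; c-commands the pronoun but lies outside its binding domain — allowed.
— Noah: subject of the clause headed by 'notified'; c-commands the pronoun but lies outside its binding domain — allowed.

Kenji, Kenji's father, Luis' boss, Noah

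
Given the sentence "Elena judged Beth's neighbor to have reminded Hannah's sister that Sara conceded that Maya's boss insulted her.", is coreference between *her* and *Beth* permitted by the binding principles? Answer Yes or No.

Yes

*her* is a pronoun; Principle B requires it to be free in its binding domain — the clause headed by 'insulted'.
— Beth: possessor inside the subject DP of the clause headed by 'reminded'; does not c-command the pronoun — Principle B does not apply; allowed.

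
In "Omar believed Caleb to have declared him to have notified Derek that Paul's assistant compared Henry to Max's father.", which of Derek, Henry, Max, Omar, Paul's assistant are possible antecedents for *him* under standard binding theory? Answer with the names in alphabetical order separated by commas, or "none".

Omar

*him* is a pronoun; Principle B requires it to be free in its binding domain — the clause headed by 'declared'.
— Derek: object of the clause headed by 'notified'; is c-commanded by the pronoun; coreference would bind this R-expression — blocked (Principle C).
— Henry: object of the clause headed by 'compared'; is c-commanded by the pronoun; coreference would bind this R-expression — blocked (Principle C).
— Max: possessor inside the second object DP of the clause headed by 'compared'; is c-commanded by the pronoun; coreference would bind this R-expression — blocked (Principle C).
— Omar: subject of the matrix clause; c-commands the pronoun but lies outside its binding domain — allowed.
— Paul's assistant: subject of the clause headed by 'compared'; is c-commanded by the pronoun; coreference would bind this R-expression — blocked (Principle C).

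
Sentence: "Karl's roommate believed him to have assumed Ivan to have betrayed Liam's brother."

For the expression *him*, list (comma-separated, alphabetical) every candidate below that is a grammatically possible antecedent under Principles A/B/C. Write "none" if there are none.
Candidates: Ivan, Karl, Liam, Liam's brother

Karl

*him* is a pronoun; Principle B requires it to be free in its binding domain — the matrix clause.
— Ivan: subject of the clause headed by 'betrayed'; is c-commanded by the pronoun; coreference would bind this R-expression — blocked (Principle C).
— Karl: possessor inside the subject DP of the matrix clause; does not c-command the pronoun — Principle B does not apply; allowed.
— Liam: possessor inside the object DP of the clause headed by 'betrayed'; is c-commanded by the pronoun; coreference would bind this R-expression — blocked (Principle C).
— Liam's brother: object of the clause headed by 'betrayed'; is c-commanded by the pronoun; coreference would bind this R-expression — blocked (Principle C).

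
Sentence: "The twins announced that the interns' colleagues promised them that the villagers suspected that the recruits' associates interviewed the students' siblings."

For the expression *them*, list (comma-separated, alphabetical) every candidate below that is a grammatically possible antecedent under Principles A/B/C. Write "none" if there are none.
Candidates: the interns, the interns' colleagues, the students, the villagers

*them* is a pronoun; Principle B requires it to be free in its binding domain — the clause headed by 'promised'.
— the interns: possessor inside the subject DP of the clause headed by 'promised'; does not c-command the pronoun — Principle B does not apply; allowed.
— the interns' colleagues: subject of the clause headed by 'promised'; c-commands the pronoun within its binding domain — blocked (Principle B).
— the students: possessor inside the object DP of the clause headed by 'interviewed'; is c-commanded by the pronoun; coreference would bind this R-expression — blocked (Principle C).
— the villagers: subject of the clause headed by 'suspected'; is c-commanded by the pronoun; coreference would bind this R-expression — blocked (Principle C).

the interns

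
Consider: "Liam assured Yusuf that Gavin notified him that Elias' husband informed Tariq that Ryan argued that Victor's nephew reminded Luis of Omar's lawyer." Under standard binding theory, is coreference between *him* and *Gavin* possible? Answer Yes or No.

No

*Gavin* is an R-expression; Principle C requires it to be free (not bound by any c-commanding expression).
— him: object of the clause headed by 'notified'; the R-expression locally c-commands the pronoun — coreference blocked (Principle B on the pronoun).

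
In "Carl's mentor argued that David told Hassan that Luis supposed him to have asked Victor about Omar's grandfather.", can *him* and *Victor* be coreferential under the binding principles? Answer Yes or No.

No

*Victor* is an R-expression; Principle C requires it to be free (not bound by any c-commanding expression).
— him: subject of the clause headed by 'asked'; the pronoun c-commands the R-expression — coreference blocked (Principle C).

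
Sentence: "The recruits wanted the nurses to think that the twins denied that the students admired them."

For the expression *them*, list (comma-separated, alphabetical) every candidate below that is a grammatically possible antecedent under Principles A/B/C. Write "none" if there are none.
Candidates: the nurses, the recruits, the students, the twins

the nurses, the recruits, the twins

*them* is a pronoun; Principle B requires it to be free in its binding domain — the clause headed by 'admired'.
— the nurses: subject of the clause headed by 'think'; c-commands the pronoun but lies outside its binding domain — allowed.
— the recruits: subject of the matrix clause; c-commands the pronoun but lies outside its binding domain — allowed.
— the students: subject of the clause headed by 'admired'; c-commands the pronoun within its binding domain — blocked (Principle B).
— the twins: subject of the clause headed by 'denied'; c-commands the pronoun but lies outside its binding domain — allowed.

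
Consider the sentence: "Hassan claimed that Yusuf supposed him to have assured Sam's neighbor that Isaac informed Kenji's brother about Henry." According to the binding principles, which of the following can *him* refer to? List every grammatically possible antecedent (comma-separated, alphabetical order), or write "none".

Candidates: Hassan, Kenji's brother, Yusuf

*him* is a pronoun; Principle B requires it to be free in its binding domain — the clause headed by 'supposed'.
— Hassan: subject of the matrix clause; c-commands the pronoun but lies outside its binding domain — allowed.
— Kenji's brother: object of the clause headed by 'informed'; is c-commanded by the pronoun; coreference would bind this R-expression — blocked (Principle C).
— Yusuf: subject of the clause headed by 'supposed'; c-commands the pronoun within its binding domain — blocked (Principle B).

Hassan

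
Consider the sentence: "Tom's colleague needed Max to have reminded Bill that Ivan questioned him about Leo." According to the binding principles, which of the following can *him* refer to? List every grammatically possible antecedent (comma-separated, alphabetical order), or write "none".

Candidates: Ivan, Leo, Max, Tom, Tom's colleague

*him* is a pronoun; Principle B requires it to be free in its binding domain — the clause headed by 'questioned'.
— Ivan: subject of the clause headed by 'questioned'; c-commands the pronoun within its binding domain — blocked (Principle B).
— Leo: second object of the clause headed by 'questioned'; is c-commanded by the pronoun; coreference would bind this R-expression — blocked (Principle C).
— Max: subject of the clause headed by 'reminded'; c-commands the pronoun but lies outside its binding domain — allowed.
— Tom: possessor inside the subject DP of the matrix clause; does not c-command the pronoun — Principle B does not apply; allowed.
— Tom's colleague: subject of the matrix clause; c-commands the pronoun but lies outside its binding domain — allowed.

Max, Tom, Tom's colleague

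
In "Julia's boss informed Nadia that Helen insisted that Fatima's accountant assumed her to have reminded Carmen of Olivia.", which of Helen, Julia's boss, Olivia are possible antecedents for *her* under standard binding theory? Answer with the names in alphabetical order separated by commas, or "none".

Helen, Julia's boss

*her* is a pronoun; Principle B requires it to be free in its binding domain — the clause headed by 'assumed'.
— Helen: subject of the clause headed by 'insisted'; c-commands the pronoun but lies outside its binding domain — allowed.
— Julia's boss: subject of the matrix clause; c-commands the pronoun but lies outside its binding domain — allowed.
— Olivia: second object of the clause headed by 'reminded'; is c-commanded by the pronoun; coreference would bind this R-expression — blocked (Principle C).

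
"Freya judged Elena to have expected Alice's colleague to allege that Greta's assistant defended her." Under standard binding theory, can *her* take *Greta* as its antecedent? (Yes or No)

Yes

*her* is a pronoun; Principle B requires it to be free in its binding domain — the clause headed by 'defended'.
— Greta: possessor inside the subject DP of the clause headed by 'defended'; does not c-command the pronoun — Principle B does not apply; allowed.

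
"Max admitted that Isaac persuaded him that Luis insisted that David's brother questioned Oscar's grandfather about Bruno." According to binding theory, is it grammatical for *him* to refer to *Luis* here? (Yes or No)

No

*Luis* is an R-expression; Principle C requires it to be free (not bound by any c-commanding expression).
— him: object of the clause headed by 'persuaded'; the pronoun c-commands the R-expression — coreference blocked (Principle C).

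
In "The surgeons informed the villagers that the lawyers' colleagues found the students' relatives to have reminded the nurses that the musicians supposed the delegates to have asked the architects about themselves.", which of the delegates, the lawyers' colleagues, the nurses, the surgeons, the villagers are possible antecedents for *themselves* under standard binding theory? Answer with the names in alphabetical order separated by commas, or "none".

the delegates

*themselves* is a reflexive; Principle A requires it to be bound within its binding domain — the clause headed by 'asked'.
— the delegates: subject of the clause headed by 'asked'; c-commands the reflexive within its binding domain — allowed (Principle A).
— the lawyers' colleagues: subject of the clause headed by 'found'; c-commands the reflexive but lies outside its binding domain — cannot bind it (Principle A).
— the nurses: object of the clause headed by 'reminded'; c-commands the reflexive but lies outside its binding domain — cannot bind it (Principle A).
— the surgeons: subject of the matrix clause; c-commands the reflexive but lies outside its binding domain — cannot bind it (Principle A).
— the villagers: object of the matrix clause; c-commands the reflexive but lies outside its binding domain — cannot bind it (Principle A).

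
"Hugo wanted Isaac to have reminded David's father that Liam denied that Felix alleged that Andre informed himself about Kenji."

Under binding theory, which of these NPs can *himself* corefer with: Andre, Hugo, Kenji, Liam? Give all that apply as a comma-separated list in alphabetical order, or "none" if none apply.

Andre

*himself* is a reflexive; Principle A requires it to be bound within its binding domain — the clause headed by 'informed'.
— Andre: subject of the clause headed by 'informed'; c-commands the reflexive within its binding domain — allowed (Principle A).
— Hugo: subject of the matrix clause; c-commands the reflexive but lies outside its binding domain — cannot bind it (Principle A).
— Kenji: second object of the clause headed by 'informed'; does not c-command the reflexive — cannot bind it (Principle A).
— Liam: subject of the clause headed by 'denied'; c-commands the reflexive but lies outside its binding domain — cannot bind it (Principle A).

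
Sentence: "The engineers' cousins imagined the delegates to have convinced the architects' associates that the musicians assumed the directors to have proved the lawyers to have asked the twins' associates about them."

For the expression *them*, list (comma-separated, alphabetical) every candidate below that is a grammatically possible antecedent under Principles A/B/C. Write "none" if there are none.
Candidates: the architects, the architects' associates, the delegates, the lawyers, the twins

*them* is a pronoun; Principle B requires it to be free in its binding domain — the clause headed by 'asked'.
— the architects: possessor inside the object DP of the clause headed by 'convinced'; does not c-command the pronoun — Principle B does not apply; allowed.
— the architects' associates: object of the clause headed by 'convinced'; c-commands the pronoun but lies outside its binding domain — allowed.
— the delegates: subject of the clause headed by 'convinced'; c-commands the pronoun but lies outside its binding domain — allowed.
— the lawyers: subject of the clause headed by 'asked'; c-commands the pronoun within its binding domain — blocked (Principle B).
— the twins: possessor inside the object DP of the clause headed by 'asked'; does not c-command the pronoun — Principle B does not apply; allowed.

the architects, the architects' associates, the delegates, the twins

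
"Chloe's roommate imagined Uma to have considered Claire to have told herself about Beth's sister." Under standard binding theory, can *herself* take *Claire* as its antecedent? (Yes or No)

Yes

*herself* is a reflexive; Principle A requires it to be bound within its binding domain — the clause headed by 'told'.
— Claire: subject of the clause headed by 'told'; c-commands the reflexive within its binding domain — allowed (Principle A).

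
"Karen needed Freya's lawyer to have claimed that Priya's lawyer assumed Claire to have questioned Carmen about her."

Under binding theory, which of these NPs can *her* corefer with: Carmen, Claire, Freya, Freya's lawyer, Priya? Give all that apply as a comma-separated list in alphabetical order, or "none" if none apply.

Freya, Freya's lawyer, Priya

*her* is a pronoun; Principle B requires it to be free in its binding domain — the clause headed by 'questioned'.
— Carmen: object of the clause headed by 'questioned'; c-commands the pronoun within its binding domain — blocked (Principle B).
— Claire: subject of the clause headed by 'questioned'; c-commands the pronoun within its binding domain — blocked (Principle B).
— Freya: possessor inside the subject DP of the clause headed by 'claimed'; does not c-command the pronoun — Principle B does not apply; allowed.
— Freya's lawyer: subject of the clause headed by 'claimed'; c-commands the pronoun but lies outside its binding domain — allowed.
— Priya: possessor inside the subject DP of the clause headed by 'assumed'; does not c-command the pronoun — Principle B does not apply; allowed.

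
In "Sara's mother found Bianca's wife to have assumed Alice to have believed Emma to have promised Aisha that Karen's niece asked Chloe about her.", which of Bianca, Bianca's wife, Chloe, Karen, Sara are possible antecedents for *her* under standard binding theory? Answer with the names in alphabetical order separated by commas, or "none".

*her* is a pronoun; Principle B requires it to be free in its binding domain — the clause headed by 'asked'.
— Bianca: possessor inside the subject DP of the clause headed by 'assumed'; does not c-command the pronoun — Principle B does not apply; allowed.
— Bianca's wife: subject of the clause headed by 'assumed'; c-commands the pronoun but lies outside its binding domain — allowed.
— Chloe: object of the clause headed by 'asked'; c-commands the pronoun within its binding domain — blocked (Principle B).
— Karen: possessor inside the subject DP of the clause headed by 'asked'; does not c-command the pronoun — Principle B does not apply; allowed.
— Sara: possessor inside the subject DP of the matrix clause; does not c-command the pronoun — Principle B does not apply; allowed.

Bianca, Bianca's wife, Karen, Sara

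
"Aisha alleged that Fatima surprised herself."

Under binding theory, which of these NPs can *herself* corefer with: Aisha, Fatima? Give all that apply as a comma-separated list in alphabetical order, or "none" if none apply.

Fatima

*herself* is a reflexive; Principle A requires it to be bound within its binding domain — the clause headed by 'surprised'.
— Aisha: subject of the matrix clause; c-commands the reflexive but lies outside its binding domain — cannot bind it (Principle A).
— Fatima: subject of the clause headed by 'surprised'; c-commands the reflexive within its binding domain — allowed (Principle A).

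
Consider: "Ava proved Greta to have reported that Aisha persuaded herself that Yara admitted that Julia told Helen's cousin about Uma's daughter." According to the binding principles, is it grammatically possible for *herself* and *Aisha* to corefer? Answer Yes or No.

*herself* is a reflexive; Principle A requires it to be bound within its binding domain — the clause headed by 'persuaded'.
— Aisha: subject of the clause headed by 'persuaded'; c-commands the reflexive within its binding domain — allowed (Principle A).

Yes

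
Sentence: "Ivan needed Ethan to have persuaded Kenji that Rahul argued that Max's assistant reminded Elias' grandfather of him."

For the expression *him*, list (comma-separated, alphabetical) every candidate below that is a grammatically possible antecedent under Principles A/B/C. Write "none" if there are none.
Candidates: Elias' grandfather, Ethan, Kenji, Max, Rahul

*him* is a pronoun; Principle B requires it to be free in its binding domain — the clause headed by 'reminded'.
— Elias' grandfather: object of the clause headed by 'reminded'; c-commands the pronoun within its binding domain — blocked (Principle B).
— Ethan: subject of the clause headed by 'persuaded'; c-commands the pronoun but lies outside its binding domain — allowed.
— Kenji: object of the clause headed by 'persuaded'; c-commands the pronoun but lies outside its binding domain — allowed.
— Max: possessor inside the subject DP of the clause headed by 'reminded'; does not c-command the pronoun — Principle B does not apply; allowed.
— Rahul: subject of the clause headed by 'argued'; c-commands the pronoun but lies outside its binding domain — allowed.

Ethan, Kenji, Max, Rahul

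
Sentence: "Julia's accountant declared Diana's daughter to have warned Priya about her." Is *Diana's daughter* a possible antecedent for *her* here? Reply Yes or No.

*her* is a pronoun; Principle B requires it to be free in its binding domain — the clause headed by 'warned'.
— Diana's daughter: subject of the clause headed by 'warned'; c-commands the pronoun within its binding domain — blocked (Principle B).

No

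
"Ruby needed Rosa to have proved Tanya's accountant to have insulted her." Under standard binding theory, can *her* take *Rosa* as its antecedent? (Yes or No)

Yes

*her* is a pronoun; Principle B requires it to be free in its binding domain — the clause headed by 'insulted'.
— Rosa: subject of the clause headed by 'proved'; c-commands the pronoun but lies outside its binding domain — allowed.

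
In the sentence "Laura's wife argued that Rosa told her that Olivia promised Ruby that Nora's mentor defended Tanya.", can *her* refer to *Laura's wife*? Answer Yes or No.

Yes

*her* is a pronoun; Principle B requires it to be free in its binding domain — the clause headed by 'told'.
— Laura's wife: subject of the matrix clause; c-commands the pronoun but lies outside its binding domain — allowed.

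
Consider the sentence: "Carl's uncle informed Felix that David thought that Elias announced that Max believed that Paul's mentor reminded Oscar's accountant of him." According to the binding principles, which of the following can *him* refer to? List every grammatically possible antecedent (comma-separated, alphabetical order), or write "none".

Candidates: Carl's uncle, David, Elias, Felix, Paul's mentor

*him* is a pronoun; Principle B requires it to be free in its binding domain — the clause headed by 'reminded'.
— Carl's uncle: subject of the matrix clause; c-commands the pronoun but lies outside its binding domain — allowed.
— David: subject of the clause headed by 'thought'; c-commands the pronoun but lies outside its binding domain — allowed.
— Elias: subject of the clause headed by 'announced'; c-commands the pronoun but lies outside its binding domain — allowed.
— Felix: object of the matrix clause; c-commands the pronoun but lies outside its binding domain — allowed.
— Paul's mentor: subject of the clause headed by 'reminded'; c-commands the pronoun within its binding domain — blocked (Principle B).

Carl's uncle, David, Elias, Felix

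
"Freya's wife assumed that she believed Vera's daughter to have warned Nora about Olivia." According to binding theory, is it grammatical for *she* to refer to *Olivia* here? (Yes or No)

*Olivia* is an R-expression; Principle C requires it to be free (not bound by any c-commanding expression).
— she: subject of the clause headed by 'believed'; the pronoun c-commands the R-expression — coreference blocked (Principle C).

No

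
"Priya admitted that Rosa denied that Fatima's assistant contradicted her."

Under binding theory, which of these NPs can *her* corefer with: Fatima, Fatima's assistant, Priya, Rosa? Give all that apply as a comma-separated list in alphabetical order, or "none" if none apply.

Fatima, Priya, Rosa

*her* is a pronoun; Principle B requires it to be free in its binding domain — the clause headed by 'contradicted'.
— Fatima: possessor inside the subject DP of the clause headed by 'contradicted'; does not c-command the pronoun — Principle B does not apply; allowed.
— Fatima's assistant: subject of the clause headed by 'contradicted'; c-commands the pronoun within its binding domain — blocked (Principle B).
— Priya: subject of the matrix clause; c-commands the pronoun but lies outside its binding domain — allowed.
— Rosa: subject of the clause headed by 'denied'; c-commands the pronoun but lies outside its binding domain — allowed.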